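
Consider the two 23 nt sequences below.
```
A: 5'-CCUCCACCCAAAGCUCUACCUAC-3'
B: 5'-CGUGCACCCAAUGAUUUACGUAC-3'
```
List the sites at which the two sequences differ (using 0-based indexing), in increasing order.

Scanning 0-based: 1: C/G; 3: C/G; 11: A/U; 13: C/A; 15: C/U; 19: C/G.

1, 3, 11, 13, 15, 19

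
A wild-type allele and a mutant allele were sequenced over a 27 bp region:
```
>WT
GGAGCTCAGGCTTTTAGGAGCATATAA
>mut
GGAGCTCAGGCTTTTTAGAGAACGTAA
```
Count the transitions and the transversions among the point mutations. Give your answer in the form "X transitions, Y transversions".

3 transitions, 2 transversions

Mismatches (1-based):
position 16: A→T (purine→pyrimidine, transversion)
position 17: G→A (purine→purine, transition)
position 21: C→A (pyrimidine→purine, transversion)
position 23: T→C (pyrimidine→pyrimidine, transition)
position 24: A→G (purine→purine, transition)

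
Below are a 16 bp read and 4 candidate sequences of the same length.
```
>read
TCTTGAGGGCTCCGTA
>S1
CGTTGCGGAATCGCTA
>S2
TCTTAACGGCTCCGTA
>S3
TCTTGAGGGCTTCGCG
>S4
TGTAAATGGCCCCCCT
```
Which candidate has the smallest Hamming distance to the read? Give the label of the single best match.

S2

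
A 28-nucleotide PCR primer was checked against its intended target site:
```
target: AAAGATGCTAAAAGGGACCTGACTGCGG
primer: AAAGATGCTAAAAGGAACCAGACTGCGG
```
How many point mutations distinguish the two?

Comparing position by position, 2 bases differ: 16 (G/A), 20 (T/A).

2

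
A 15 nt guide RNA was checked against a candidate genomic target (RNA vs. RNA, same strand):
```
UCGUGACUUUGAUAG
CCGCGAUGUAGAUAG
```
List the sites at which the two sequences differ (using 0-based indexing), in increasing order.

0, 3, 6, 7, 9

Differences at site 0 (U→C), site 3 (U→C), site 6 (C→U), site 7 (U→G), site 9 (U→A).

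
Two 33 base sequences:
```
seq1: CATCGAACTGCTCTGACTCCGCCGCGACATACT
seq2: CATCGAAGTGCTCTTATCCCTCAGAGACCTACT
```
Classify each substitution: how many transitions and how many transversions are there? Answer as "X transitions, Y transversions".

Transitions (purine↔purine or pyrimidine↔pyrimidine): 17 C→T, 18 T→C.
Transversions (purine↔pyrimidine): 8 C→G, 15 G→T, 21 G→T, 23 C→A, 25 C→A, 29 A→C.

2 transitions, 6 transversions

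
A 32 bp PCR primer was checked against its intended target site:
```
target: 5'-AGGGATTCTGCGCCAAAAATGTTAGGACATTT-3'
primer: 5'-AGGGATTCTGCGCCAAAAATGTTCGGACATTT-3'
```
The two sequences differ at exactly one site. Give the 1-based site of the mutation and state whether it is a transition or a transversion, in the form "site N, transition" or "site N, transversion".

The sequences differ only at site 24: A→C (purine→pyrimidine), a transversion.

site 24, transversion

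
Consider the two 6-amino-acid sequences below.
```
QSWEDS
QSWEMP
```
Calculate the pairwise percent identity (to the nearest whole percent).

67%

Mismatches at positions 5, 6 (1-based): 2 of 6.
Identical positions: 4/6 = 66.67% → 67%.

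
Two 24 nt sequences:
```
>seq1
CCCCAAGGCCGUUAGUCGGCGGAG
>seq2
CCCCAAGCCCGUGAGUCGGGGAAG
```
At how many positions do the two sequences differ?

Comparing position by position, 4 positions differ: 8 (G/C), 13 (U/G), 20 (C/G), 22 (G/A).

4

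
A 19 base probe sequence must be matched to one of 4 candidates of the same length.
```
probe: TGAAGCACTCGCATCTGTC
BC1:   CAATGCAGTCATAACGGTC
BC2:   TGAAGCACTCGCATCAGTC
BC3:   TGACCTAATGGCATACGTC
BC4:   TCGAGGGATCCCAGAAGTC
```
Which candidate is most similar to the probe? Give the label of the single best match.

Hamming distances to probe — BC1: 8; BC2: 1; BC3: 7; BC4: 9.
Smallest is BC2 with 1 mismatch.

BC2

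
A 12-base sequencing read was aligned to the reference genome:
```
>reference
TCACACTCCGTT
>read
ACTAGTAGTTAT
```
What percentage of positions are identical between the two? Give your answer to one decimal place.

Mismatches at positions 1, 3, 4, 5, 6, 7, 8, 9, 10, 11 (1-based): 10 of 12.
Identical positions: 2/12 = 16.67% → 16.7%.

16.7%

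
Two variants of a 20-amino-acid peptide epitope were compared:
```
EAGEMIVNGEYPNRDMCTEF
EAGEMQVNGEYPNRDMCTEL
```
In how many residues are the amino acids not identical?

The sequences differ at residues 6, 20 (1-based) — 2 in total.

2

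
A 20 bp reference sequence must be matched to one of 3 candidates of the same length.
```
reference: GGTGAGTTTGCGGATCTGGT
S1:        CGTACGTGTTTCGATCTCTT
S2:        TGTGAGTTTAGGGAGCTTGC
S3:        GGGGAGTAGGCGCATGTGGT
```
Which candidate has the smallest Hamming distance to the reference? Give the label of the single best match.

S1 differs at 9 bases; S2 differs at 6 bases; S3 differs at 5 bases. The closest is S3.

S3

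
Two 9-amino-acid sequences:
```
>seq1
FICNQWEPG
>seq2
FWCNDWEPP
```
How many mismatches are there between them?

Comparing position by position, 3 residues differ: 2 (I/W), 5 (Q/D), 9 (G/P).

3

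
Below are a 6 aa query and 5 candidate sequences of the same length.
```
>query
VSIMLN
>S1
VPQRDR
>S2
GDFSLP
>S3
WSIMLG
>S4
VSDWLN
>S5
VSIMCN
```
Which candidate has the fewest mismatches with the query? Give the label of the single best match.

S5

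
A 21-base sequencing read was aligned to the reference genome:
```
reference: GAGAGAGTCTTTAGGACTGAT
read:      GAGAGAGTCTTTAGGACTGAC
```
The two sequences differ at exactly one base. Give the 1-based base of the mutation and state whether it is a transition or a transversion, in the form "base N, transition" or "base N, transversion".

The sequences differ only at base 21: T→C (pyrimidine→pyrimidine), a transition.

base 21, transition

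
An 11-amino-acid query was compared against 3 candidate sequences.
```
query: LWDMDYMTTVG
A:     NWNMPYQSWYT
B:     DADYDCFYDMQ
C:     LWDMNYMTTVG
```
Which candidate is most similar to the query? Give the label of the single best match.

Hamming distances to query — A: 8; B: 9; C: 1.
Smallest is C with 1 mismatch.

C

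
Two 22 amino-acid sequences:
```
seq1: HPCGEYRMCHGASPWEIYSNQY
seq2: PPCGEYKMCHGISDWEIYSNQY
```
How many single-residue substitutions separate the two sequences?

The sequences differ at residues 1, 7, 12, 14 (1-based) — 4 in total.

4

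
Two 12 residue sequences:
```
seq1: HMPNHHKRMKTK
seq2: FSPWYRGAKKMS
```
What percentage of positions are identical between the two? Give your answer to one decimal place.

10 positions differ (1, 2, 4, 5, 6, 7, 8, 9, 11, 12), so 2 of 12 match: 2/12 = 16.67%.

16.7%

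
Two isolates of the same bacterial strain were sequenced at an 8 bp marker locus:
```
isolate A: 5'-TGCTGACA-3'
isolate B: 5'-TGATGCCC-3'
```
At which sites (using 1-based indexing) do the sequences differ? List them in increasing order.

Scanning 1-based: 3: C/A; 6: A/C; 8: A/C.

3, 6, 8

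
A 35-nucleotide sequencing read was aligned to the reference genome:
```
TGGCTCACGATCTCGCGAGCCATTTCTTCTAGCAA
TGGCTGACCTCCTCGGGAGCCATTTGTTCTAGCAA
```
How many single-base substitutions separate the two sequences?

The sequences differ at bases 6, 9, 10, 11, 16, 26 (1-based) — 6 in total.

6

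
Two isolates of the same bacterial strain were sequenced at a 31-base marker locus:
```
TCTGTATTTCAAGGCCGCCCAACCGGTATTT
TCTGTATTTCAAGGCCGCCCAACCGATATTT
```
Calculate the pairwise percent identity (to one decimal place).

96.8%

Mismatch at position 26 (1-based): 1 of 31.
Identical positions: 30/31 = 96.77% → 96.8%.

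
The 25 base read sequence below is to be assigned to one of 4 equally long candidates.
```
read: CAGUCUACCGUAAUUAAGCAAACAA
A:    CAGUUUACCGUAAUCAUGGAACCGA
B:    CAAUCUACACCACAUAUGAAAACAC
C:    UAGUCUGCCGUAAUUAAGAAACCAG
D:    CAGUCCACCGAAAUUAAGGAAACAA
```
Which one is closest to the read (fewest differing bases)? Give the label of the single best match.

D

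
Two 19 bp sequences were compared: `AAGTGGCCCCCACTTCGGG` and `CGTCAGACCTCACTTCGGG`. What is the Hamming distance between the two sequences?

7

Comparing position by position, 7 bases differ: 1 (A/C), 2 (A/G), 3 (G/T), 4 (T/C), 5 (G/A), 7 (C/A), 10 (C/T).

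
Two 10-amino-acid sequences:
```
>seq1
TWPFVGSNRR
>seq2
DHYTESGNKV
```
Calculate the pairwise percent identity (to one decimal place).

10.0%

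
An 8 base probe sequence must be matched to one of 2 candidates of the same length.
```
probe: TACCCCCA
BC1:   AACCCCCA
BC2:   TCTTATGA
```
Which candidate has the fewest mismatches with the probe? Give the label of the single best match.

BC1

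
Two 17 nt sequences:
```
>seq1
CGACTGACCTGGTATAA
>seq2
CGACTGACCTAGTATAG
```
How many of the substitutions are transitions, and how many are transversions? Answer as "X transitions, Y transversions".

2 transitions, 0 transversions

Transitions (purine↔purine or pyrimidine↔pyrimidine): 11 G→A, 17 A→G.
Transversions (purine↔pyrimidine): none.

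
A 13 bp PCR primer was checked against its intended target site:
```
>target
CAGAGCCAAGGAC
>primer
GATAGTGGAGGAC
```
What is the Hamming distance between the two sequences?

Mismatches (1-based): position 1: C→G; position 3: G→T; position 6: C→T; position 7: C→G; position 8: A→G.

5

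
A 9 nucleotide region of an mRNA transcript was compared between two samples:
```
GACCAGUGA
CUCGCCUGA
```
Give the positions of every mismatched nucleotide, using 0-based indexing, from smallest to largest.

0, 1, 3, 4, 5

Scanning 0-based: 0: G/C; 1: A/U; 3: C/G; 4: A/C; 5: G/C.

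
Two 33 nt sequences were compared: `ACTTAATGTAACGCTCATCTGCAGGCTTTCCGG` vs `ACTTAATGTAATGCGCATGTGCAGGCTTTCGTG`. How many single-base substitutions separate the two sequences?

5

Mismatches (1-based): position 12: C→T; position 15: T→G; position 19: C→G; position 31: C→G; position 32: G→T.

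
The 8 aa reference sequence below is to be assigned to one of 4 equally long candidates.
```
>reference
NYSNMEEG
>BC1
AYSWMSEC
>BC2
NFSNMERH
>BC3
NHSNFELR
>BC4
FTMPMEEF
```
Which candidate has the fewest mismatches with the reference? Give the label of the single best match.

BC2

BC1 differs at 4 positions; BC2 differs at 3 positions; BC3 differs at 4 positions; BC4 differs at 5 positions. The closest is BC2.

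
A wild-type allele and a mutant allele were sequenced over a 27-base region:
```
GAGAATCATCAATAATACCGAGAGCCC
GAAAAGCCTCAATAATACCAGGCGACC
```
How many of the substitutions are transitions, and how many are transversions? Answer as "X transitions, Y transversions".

Transitions (purine↔purine or pyrimidine↔pyrimidine): 3 G→A, 20 G→A, 21 A→G.
Transversions (purine↔pyrimidine): 6 T→G, 8 A→C, 23 A→C, 25 C→A.

3 transitions, 4 transversions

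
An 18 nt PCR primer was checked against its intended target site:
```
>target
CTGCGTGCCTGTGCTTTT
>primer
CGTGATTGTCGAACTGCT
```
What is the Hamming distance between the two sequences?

12

Comparing position by position, 12 positions differ: 2 (T/G), 3 (G/T), 4 (C/G), 5 (G/A), 7 (G/T), 8 (C/G), 9 (C/T), 10 (T/C), 12 (T/A), 13 (G/A), 16 (T/G), 17 (T/C).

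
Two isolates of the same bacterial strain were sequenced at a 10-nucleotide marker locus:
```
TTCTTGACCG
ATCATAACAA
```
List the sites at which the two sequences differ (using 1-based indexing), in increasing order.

1, 4, 6, 9, 10

Differences at site 1 (T→A), site 4 (T→A), site 6 (G→A), site 9 (C→A), site 10 (G→A).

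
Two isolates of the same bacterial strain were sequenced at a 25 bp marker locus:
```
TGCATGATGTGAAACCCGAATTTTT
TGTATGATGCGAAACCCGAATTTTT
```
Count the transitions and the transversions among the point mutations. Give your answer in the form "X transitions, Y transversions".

2 transitions, 0 transversions

Transitions (purine↔purine or pyrimidine↔pyrimidine): 3 C→T, 10 T→C.
Transversions (purine↔pyrimidine): none.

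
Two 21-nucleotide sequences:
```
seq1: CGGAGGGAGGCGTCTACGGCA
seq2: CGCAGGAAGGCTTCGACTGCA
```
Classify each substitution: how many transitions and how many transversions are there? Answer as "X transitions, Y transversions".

Mismatches (1-based):
position 3: G→C (purine→pyrimidine, transversion)
position 7: G→A (purine→purine, transition)
position 12: G→T (purine→pyrimidine, transversion)
position 15: T→G (pyrimidine→purine, transversion)
position 18: G→T (purine→pyrimidine, transversion)

1 transition, 4 transversions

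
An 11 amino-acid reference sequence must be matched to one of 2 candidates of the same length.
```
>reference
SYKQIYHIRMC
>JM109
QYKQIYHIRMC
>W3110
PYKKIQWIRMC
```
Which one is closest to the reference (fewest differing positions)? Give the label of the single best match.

JM109

Hamming distances to reference — JM109: 1; W3110: 4.
Smallest is JM109 with 1 mismatch.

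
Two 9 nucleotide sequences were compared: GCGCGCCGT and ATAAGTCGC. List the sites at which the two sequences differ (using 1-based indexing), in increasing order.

1, 2, 3, 4, 6, 9

Scanning 1-based: 1: G/A; 2: C/T; 3: G/A; 4: C/A; 6: C/T; 9: T/C.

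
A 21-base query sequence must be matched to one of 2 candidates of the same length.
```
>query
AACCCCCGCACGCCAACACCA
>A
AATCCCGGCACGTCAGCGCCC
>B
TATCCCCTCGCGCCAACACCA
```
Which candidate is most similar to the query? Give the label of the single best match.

B

Hamming distances to query — A: 6; B: 4.
Smallest is B with 4 mismatches.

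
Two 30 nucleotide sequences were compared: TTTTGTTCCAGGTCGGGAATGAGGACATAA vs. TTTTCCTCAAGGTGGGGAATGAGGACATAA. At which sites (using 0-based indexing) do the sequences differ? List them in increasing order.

4, 5, 8, 13

Differences at site 4 (G→C), site 5 (T→C), site 8 (C→A), site 13 (C→G).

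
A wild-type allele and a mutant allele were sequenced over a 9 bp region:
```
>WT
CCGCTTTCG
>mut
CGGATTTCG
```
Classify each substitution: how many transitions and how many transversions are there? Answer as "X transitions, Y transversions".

0 transitions, 2 transversions

Transitions (purine↔purine or pyrimidine↔pyrimidine): none.
Transversions (purine↔pyrimidine): 2 C→G, 4 C→A.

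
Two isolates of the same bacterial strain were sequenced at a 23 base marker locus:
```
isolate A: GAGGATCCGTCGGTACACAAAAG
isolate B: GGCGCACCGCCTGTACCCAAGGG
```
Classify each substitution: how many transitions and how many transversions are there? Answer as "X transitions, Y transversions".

4 transitions, 5 transversions

Mismatches (1-based):
base 2: A→G (purine→purine, transition)
base 3: G→C (purine→pyrimidine, transversion)
base 5: A→C (purine→pyrimidine, transversion)
base 6: T→A (pyrimidine→purine, transversion)
base 10: T→C (pyrimidine→pyrimidine, transition)
base 12: G→T (purine→pyrimidine, transversion)
base 17: A→C (purine→pyrimidine, transversion)
base 21: A→G (purine→purine, transition)
base 22: A→G (purine→purine, transition)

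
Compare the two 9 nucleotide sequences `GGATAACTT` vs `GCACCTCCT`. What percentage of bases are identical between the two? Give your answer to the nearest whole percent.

Mismatches at positions 2, 4, 5, 6, 8 (1-based): 5 of 9.
Identical positions: 4/9 = 44.44% → 44%.

44%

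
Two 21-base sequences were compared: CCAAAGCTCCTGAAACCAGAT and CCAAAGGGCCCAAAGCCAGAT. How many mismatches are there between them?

5

Mismatches (1-based): site 7: C→G; site 8: T→G; site 11: T→C; site 12: G→A; site 15: A→G.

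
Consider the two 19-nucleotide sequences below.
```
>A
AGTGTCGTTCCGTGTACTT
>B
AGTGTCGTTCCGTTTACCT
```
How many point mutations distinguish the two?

2

Comparing position by position, 2 positions differ: 14 (G/T), 18 (T/C).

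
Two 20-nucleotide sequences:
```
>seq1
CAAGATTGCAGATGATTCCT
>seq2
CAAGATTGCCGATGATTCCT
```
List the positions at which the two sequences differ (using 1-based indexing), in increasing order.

10

Scanning 1-based: 10: A/C.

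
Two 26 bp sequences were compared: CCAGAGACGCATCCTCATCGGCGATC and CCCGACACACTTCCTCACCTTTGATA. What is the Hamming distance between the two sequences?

Comparing position by position, 9 sites differ: 3 (A/C), 6 (G/C), 9 (G/A), 11 (A/T), 18 (T/C), 20 (G/T), 21 (G/T), 22 (C/T), 26 (C/A).

9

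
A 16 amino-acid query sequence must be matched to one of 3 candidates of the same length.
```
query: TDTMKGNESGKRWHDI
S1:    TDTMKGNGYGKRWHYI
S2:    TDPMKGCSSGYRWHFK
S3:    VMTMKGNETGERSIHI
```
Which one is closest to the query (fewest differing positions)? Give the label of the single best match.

S1 differs at 3 positions; S2 differs at 6 positions; S3 differs at 7 positions. The closest is S1.

S1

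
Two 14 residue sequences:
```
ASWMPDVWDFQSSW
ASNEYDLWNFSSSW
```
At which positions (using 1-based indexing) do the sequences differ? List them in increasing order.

3, 4, 5, 7, 9, 11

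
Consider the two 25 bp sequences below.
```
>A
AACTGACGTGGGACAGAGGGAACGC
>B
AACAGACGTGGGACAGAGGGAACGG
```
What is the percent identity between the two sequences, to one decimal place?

92.0%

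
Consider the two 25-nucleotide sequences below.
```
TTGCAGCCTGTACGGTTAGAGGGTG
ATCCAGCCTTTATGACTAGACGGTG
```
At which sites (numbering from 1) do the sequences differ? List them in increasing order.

1, 3, 10, 13, 15, 16, 21

Scanning 1-based: 1: T/A; 3: G/C; 10: G/T; 13: C/T; 15: G/A; 16: T/C; 21: G/C.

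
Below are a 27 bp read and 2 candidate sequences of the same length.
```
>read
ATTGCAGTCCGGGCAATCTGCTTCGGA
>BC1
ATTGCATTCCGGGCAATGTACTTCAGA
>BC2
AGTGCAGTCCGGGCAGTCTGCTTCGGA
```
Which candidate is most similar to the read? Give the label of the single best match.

Hamming distances to read — BC1: 4; BC2: 2.
Smallest is BC2 with 2 mismatches.

BC2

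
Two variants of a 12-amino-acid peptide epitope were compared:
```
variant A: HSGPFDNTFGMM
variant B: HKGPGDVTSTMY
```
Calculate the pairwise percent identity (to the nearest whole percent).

50%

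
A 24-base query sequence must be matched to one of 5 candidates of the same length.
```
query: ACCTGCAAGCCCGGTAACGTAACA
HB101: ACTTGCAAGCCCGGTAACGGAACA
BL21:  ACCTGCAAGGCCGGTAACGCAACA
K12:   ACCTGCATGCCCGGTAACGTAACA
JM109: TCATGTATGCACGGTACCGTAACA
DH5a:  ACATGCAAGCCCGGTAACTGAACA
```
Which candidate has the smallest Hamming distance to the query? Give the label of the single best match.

K12

HB101 differs at 2 positions; BL21 differs at 2 positions; K12 differs at 1 position; JM109 differs at 6 positions; DH5a differs at 3 positions. The closest is K12.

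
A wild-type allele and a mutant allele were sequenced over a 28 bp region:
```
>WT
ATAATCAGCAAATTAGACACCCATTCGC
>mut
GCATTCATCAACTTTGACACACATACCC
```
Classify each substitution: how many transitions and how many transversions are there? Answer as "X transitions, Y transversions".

Mismatches (1-based):
base 1: A→G (purine→purine, transition)
base 2: T→C (pyrimidine→pyrimidine, transition)
base 4: A→T (purine→pyrimidine, transversion)
base 8: G→T (purine→pyrimidine, transversion)
base 12: A→C (purine→pyrimidine, transversion)
base 15: A→T (purine→pyrimidine, transversion)
base 21: C→A (pyrimidine→purine, transversion)
base 25: T→A (pyrimidine→purine, transversion)
base 27: G→C (purine→pyrimidine, transversion)

2 transitions, 7 transversions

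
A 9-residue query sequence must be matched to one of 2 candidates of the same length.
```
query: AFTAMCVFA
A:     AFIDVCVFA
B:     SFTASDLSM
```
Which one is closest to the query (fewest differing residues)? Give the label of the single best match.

A

A differs at 3 residues; B differs at 6 residues. The closest is A.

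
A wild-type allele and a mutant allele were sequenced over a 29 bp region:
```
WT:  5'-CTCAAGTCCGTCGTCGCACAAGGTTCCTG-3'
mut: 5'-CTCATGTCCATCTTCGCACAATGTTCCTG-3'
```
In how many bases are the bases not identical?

Comparing position by position, 4 bases differ: 5 (A/T), 10 (G/A), 13 (G/T), 22 (G/T).

4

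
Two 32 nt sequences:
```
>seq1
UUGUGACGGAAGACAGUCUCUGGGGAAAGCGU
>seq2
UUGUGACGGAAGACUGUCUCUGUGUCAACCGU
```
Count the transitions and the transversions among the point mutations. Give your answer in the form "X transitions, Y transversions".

Transitions (purine↔purine or pyrimidine↔pyrimidine): none.
Transversions (purine↔pyrimidine): 15 A→U, 23 G→U, 25 G→U, 26 A→C, 29 G→C.

0 transitions, 5 transversions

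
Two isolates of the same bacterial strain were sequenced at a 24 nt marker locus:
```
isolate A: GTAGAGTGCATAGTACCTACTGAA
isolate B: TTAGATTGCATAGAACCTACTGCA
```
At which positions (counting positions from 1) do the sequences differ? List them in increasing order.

Scanning 1-based: 1: G/T; 6: G/T; 14: T/A; 23: A/C.

1, 6, 14, 23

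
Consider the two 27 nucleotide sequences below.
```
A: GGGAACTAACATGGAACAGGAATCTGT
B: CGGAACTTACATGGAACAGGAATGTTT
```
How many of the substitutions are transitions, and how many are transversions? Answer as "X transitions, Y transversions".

0 transitions, 4 transversions

Transitions (purine↔purine or pyrimidine↔pyrimidine): none.
Transversions (purine↔pyrimidine): 1 G→C, 8 A→T, 24 C→G, 26 G→T.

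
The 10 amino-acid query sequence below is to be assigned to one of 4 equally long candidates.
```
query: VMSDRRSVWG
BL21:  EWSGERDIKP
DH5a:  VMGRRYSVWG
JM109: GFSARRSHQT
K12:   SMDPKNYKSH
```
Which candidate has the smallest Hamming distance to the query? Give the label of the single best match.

DH5a

BL21 differs at 8 residues; DH5a differs at 3 residues; JM109 differs at 6 residues; K12 differs at 9 residues. The closest is DH5a.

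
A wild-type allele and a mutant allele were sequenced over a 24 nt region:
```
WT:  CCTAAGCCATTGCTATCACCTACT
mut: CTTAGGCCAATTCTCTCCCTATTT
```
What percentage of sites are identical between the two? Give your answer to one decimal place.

10 positions differ (2, 5, 10, 12, 15, 18, 20, 21, 22, 23), so 14 of 24 match: 14/24 = 58.33%.

58.3%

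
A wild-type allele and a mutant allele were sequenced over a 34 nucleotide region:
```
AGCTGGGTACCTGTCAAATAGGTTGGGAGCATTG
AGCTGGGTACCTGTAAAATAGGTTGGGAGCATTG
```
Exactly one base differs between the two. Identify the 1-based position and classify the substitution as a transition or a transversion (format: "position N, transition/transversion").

position 15, transversion

The sequences differ only at position 15: C→A (pyrimidine→purine), a transversion.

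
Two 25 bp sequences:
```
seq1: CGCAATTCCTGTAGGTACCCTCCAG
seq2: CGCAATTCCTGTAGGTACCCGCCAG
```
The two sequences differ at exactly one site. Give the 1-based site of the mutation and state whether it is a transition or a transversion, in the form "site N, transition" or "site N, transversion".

site 21, transversion

The sequences differ only at site 21: T→G (pyrimidine→purine), a transversion.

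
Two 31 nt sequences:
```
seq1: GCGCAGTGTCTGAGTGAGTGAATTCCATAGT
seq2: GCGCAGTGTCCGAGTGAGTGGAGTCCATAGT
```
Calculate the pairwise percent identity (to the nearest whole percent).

3 positions differ (11, 21, 23), so 28 of 31 match: 28/31 = 90.32%.

90%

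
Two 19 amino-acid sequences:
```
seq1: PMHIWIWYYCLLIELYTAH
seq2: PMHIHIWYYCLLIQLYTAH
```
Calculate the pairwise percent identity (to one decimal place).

2 positions differ (5, 14), so 17 of 19 match: 17/19 = 89.47%.

89.5%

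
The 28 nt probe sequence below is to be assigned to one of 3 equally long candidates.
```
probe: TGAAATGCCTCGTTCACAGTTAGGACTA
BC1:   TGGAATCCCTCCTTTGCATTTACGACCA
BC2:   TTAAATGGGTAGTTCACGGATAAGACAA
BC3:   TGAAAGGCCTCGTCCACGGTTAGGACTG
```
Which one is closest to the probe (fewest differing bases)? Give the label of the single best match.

Hamming distances to probe — BC1: 8; BC2: 8; BC3: 4.
Smallest is BC3 with 4 mismatches.

BC3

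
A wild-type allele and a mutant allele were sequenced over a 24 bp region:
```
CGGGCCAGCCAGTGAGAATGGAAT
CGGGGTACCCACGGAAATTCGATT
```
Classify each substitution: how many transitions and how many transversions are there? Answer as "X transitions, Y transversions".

Transitions (purine↔purine or pyrimidine↔pyrimidine): 6 C→T, 16 G→A.
Transversions (purine↔pyrimidine): 5 C→G, 8 G→C, 12 G→C, 13 T→G, 18 A→T, 20 G→C, 23 A→T.

2 transitions, 7 transversions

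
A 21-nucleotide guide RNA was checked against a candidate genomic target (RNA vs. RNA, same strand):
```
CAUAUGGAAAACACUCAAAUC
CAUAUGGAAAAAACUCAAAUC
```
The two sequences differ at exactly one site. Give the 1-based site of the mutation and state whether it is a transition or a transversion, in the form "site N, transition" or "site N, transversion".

site 12, transversion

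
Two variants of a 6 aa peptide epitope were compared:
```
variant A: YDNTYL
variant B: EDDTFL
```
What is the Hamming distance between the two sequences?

3

The sequences differ at positions 1, 3, 5 (1-based) — 3 in total.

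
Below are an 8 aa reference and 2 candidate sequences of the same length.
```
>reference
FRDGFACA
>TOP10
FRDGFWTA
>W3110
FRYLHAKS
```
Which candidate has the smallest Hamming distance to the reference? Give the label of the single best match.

Hamming distances to reference — TOP10: 2; W3110: 5.
Smallest is TOP10 with 2 mismatches.

TOP10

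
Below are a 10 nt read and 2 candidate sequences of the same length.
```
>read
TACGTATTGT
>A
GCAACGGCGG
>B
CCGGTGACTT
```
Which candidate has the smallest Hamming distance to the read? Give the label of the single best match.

Hamming distances to read — A: 9; B: 7.
Smallest is B with 7 mismatches.

B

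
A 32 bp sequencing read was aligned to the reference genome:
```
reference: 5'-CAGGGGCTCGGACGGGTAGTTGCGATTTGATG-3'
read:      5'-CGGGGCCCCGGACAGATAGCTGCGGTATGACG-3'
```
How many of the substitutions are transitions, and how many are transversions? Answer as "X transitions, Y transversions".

7 transitions, 2 transversions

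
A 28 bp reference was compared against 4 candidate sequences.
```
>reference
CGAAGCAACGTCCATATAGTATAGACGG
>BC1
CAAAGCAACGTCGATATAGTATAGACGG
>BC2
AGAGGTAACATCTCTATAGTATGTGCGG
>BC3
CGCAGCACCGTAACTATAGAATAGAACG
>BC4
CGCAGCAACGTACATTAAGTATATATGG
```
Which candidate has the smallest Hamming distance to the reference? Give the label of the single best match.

BC1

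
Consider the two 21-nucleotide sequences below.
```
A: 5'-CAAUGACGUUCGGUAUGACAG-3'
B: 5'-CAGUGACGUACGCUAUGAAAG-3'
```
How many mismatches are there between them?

The sequences differ at bases 3, 10, 13, 19 (1-based) — 4 in total.

4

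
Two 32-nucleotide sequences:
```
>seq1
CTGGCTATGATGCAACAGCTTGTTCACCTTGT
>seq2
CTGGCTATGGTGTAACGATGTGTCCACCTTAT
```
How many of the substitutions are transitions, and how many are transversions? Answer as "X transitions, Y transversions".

7 transitions, 1 transversion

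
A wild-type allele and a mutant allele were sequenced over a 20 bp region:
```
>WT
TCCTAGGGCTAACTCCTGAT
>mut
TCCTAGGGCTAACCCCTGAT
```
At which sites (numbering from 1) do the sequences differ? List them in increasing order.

Scanning 1-based: 14: T/C.

14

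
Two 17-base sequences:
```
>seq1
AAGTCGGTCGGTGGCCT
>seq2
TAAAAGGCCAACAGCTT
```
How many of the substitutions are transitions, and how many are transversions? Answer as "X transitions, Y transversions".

Transitions (purine↔purine or pyrimidine↔pyrimidine): 3 G→A, 8 T→C, 10 G→A, 11 G→A, 12 T→C, 13 G→A, 16 C→T.
Transversions (purine↔pyrimidine): 1 A→T, 4 T→A, 5 C→A.

7 transitions, 3 transversions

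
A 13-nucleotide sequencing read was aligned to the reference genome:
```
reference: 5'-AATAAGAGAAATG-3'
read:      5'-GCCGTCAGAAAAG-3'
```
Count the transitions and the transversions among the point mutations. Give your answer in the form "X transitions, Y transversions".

3 transitions, 4 transversions

Mismatches (1-based):
base 1: A→G (purine→purine, transition)
base 2: A→C (purine→pyrimidine, transversion)
base 3: T→C (pyrimidine→pyrimidine, transition)
base 4: A→G (purine→purine, transition)
base 5: A→T (purine→pyrimidine, transversion)
base 6: G→C (purine→pyrimidine, transversion)
base 12: T→A (pyrimidine→purine, transversion)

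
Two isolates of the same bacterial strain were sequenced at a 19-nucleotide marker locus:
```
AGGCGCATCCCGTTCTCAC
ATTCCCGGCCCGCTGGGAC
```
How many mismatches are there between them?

Comparing position by position, 9 positions differ: 2 (G/T), 3 (G/T), 5 (G/C), 7 (A/G), 8 (T/G), 13 (T/C), 15 (C/G), 16 (T/G), 17 (C/G).

9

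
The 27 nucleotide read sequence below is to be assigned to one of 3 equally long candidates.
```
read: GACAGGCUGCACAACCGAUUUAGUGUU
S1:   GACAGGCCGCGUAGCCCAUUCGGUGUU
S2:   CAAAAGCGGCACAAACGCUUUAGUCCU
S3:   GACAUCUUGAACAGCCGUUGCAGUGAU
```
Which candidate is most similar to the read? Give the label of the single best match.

S1 differs at 7 sites; S2 differs at 8 sites; S3 differs at 9 sites. The closest is S1.

S1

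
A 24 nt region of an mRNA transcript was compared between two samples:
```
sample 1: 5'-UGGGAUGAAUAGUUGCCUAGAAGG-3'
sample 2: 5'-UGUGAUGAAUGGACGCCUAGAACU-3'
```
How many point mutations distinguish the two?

6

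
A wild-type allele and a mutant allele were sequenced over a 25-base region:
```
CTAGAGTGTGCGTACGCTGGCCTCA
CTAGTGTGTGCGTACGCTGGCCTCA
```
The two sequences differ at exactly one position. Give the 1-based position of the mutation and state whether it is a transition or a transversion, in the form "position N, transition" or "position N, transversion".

The sequences differ only at position 5: A→T (purine→pyrimidine), a transversion.

position 5, transversion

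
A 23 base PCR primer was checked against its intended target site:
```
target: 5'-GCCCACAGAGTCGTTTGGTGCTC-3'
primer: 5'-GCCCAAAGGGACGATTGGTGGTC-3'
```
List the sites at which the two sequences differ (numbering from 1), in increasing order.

Scanning 1-based: 6: C/A; 9: A/G; 11: T/A; 14: T/A; 21: C/G.

6, 9, 11, 14, 21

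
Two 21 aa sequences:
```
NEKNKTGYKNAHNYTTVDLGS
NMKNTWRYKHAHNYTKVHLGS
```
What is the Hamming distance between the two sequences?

Comparing position by position, 7 positions differ: 2 (E/M), 5 (K/T), 6 (T/W), 7 (G/R), 10 (N/H), 16 (T/K), 18 (D/H).

7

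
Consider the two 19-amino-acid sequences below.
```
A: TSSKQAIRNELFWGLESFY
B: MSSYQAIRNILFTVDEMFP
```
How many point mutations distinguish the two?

8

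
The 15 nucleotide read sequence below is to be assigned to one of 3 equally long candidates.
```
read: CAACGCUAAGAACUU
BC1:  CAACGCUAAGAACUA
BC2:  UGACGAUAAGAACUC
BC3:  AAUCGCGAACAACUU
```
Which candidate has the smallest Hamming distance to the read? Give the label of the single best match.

BC1 differs at 1 base; BC2 differs at 4 bases; BC3 differs at 4 bases. The closest is BC1.

BC1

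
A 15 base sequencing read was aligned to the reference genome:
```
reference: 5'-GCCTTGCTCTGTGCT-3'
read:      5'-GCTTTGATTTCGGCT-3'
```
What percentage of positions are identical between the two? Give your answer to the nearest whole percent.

67%

Mismatches at positions 3, 7, 9, 11, 12 (1-based): 5 of 15.
Identical positions: 10/15 = 66.67% → 67%.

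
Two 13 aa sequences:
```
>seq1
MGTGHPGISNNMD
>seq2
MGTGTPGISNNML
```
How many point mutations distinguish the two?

Comparing position by position, 2 residues differ: 5 (H/T), 13 (D/L).

2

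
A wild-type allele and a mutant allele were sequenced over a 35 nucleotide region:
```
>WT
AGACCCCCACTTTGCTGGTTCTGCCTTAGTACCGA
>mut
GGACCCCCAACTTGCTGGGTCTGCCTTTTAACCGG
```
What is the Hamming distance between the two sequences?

Comparing position by position, 8 sites differ: 1 (A/G), 10 (C/A), 11 (T/C), 19 (T/G), 28 (A/T), 29 (G/T), 30 (T/A), 35 (A/G).

8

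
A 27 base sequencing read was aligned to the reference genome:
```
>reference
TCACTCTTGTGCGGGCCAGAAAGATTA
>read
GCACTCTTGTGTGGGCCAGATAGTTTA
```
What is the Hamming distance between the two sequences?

4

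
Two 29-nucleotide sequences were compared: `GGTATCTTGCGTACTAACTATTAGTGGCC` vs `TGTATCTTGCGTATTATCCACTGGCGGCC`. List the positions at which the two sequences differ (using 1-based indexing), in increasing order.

Scanning 1-based: 1: G/T; 14: C/T; 17: A/T; 19: T/C; 21: T/C; 23: A/G; 25: T/C.

1, 14, 17, 19, 21, 23, 25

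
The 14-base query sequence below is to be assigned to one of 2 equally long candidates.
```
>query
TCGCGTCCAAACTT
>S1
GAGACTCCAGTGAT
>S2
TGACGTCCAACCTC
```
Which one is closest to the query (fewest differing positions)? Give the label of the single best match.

S1 differs at 8 positions; S2 differs at 4 positions. The closest is S2.

S2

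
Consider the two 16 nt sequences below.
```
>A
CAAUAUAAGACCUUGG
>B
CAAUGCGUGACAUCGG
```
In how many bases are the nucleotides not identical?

6

The sequences differ at bases 5, 6, 7, 8, 12, 14 (1-based) — 6 in total.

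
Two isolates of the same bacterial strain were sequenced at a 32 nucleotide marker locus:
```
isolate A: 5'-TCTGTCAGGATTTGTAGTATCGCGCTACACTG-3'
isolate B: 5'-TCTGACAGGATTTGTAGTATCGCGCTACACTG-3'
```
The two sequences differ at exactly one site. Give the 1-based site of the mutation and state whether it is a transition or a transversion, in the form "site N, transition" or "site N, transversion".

The sequences differ only at site 5: T→A (pyrimidine→purine), a transversion.

site 5, transversion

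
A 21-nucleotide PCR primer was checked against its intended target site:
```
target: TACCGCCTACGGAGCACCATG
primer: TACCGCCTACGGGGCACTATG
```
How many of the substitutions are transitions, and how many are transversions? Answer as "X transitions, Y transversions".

2 transitions, 0 transversions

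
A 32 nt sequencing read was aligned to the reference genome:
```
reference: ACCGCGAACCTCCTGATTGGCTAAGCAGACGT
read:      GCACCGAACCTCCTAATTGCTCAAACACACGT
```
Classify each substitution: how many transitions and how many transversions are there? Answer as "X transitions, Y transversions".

5 transitions, 4 transversions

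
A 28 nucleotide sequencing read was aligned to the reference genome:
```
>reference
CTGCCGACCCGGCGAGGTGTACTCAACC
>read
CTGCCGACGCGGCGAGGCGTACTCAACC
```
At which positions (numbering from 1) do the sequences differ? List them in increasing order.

9, 18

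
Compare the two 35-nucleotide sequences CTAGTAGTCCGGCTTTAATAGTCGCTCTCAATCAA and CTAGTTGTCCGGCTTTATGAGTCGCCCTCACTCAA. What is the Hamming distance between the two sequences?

5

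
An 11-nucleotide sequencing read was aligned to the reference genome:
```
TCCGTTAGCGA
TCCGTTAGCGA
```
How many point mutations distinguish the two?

The two sequences are identical at every position.

0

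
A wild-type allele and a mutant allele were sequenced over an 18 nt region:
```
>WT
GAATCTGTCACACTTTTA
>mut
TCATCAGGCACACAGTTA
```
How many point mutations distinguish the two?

6

Mismatches (1-based): position 1: G→T; position 2: A→C; position 6: T→A; position 8: T→G; position 14: T→A; position 15: T→G.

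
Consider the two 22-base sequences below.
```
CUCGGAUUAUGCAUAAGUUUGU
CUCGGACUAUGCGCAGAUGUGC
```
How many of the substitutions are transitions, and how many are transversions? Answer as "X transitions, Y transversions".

6 transitions, 1 transversion

Transitions (purine↔purine or pyrimidine↔pyrimidine): 7 U→C, 13 A→G, 14 U→C, 16 A→G, 17 G→A, 22 U→C.
Transversions (purine↔pyrimidine): 19 U→G.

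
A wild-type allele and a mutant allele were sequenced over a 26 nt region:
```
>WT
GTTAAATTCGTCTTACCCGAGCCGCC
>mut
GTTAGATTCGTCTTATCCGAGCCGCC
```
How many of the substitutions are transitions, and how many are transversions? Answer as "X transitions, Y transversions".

Mismatches (1-based):
position 5: A→G (purine→purine, transition)
position 16: C→T (pyrimidine→pyrimidine, transition)

2 transitions, 0 transversions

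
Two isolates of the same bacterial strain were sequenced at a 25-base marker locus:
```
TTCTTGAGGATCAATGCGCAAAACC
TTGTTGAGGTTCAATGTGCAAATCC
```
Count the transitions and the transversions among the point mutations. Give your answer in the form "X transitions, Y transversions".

1 transition, 3 transversions

Transitions (purine↔purine or pyrimidine↔pyrimidine): 17 C→T.
Transversions (purine↔pyrimidine): 3 C→G, 10 A→T, 23 A→T.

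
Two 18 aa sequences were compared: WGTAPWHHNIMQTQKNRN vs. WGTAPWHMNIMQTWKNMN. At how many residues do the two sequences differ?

3

Comparing position by position, 3 residues differ: 8 (H/M), 14 (Q/W), 17 (R/M).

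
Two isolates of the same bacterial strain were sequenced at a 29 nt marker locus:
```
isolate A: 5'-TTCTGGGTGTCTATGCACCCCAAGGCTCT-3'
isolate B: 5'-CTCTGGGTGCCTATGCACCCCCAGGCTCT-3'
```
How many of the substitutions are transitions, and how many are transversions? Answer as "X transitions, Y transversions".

Transitions (purine↔purine or pyrimidine↔pyrimidine): 1 T→C, 10 T→C.
Transversions (purine↔pyrimidine): 22 A→C.

2 transitions, 1 transversion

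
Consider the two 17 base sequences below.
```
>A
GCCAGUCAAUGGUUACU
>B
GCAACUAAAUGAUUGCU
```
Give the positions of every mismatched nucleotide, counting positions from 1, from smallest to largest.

3, 5, 7, 12, 15

Differences at position 3 (C→A), position 5 (G→C), position 7 (C→A), position 12 (G→A), position 15 (A→G).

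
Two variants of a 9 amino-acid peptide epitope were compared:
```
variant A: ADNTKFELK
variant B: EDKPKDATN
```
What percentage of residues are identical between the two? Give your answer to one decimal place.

7 positions differ (1, 3, 4, 6, 7, 8, 9), so 2 of 9 match: 2/9 = 22.22%.

22.2%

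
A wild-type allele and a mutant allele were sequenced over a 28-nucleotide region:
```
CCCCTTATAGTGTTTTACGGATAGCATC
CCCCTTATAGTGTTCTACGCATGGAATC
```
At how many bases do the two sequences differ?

Comparing position by position, 4 bases differ: 15 (T/C), 20 (G/C), 23 (A/G), 25 (C/A).

4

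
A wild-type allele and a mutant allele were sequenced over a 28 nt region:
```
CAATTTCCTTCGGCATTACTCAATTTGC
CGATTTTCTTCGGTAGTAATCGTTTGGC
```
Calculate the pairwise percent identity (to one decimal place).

71.4%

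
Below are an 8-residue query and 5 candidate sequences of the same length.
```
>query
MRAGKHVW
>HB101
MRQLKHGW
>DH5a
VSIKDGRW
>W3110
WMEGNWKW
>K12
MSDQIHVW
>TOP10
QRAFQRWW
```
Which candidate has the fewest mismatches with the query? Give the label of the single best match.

HB101

Hamming distances to query — HB101: 3; DH5a: 7; W3110: 6; K12: 4; TOP10: 5.
Smallest is HB101 with 3 mismatches.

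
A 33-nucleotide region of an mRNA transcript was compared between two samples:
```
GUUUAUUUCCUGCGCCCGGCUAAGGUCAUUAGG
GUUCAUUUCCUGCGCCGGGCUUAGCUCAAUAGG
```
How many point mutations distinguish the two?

5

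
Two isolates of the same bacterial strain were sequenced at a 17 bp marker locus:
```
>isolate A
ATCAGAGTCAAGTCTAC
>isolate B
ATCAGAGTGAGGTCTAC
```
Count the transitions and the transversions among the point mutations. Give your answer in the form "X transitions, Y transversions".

Mismatches (1-based):
site 9: C→G (pyrimidine→purine, transversion)
site 11: A→G (purine→purine, transition)

1 transition, 1 transversion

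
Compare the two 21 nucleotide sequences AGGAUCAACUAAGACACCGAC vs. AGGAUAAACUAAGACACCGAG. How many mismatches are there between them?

2

Comparing position by position, 2 sites differ: 6 (C/A), 21 (C/G).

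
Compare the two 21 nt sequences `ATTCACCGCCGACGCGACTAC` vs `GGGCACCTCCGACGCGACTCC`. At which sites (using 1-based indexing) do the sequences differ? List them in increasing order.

1, 2, 3, 8, 20

Scanning 1-based: 1: A/G; 2: T/G; 3: T/G; 8: G/T; 20: A/C.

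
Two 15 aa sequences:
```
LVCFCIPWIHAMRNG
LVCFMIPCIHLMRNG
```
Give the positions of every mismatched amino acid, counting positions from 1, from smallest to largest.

5, 8, 11

Differences at position 5 (C→M), position 8 (W→C), position 11 (A→L).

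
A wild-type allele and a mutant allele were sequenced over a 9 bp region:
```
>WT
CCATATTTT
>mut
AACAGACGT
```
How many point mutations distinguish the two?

8

Comparing position by position, 8 bases differ: 1 (C/A), 2 (C/A), 3 (A/C), 4 (T/A), 5 (A/G), 6 (T/A), 7 (T/C), 8 (T/G).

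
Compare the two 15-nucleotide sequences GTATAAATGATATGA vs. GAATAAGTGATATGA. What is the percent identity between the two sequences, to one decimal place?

86.7%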